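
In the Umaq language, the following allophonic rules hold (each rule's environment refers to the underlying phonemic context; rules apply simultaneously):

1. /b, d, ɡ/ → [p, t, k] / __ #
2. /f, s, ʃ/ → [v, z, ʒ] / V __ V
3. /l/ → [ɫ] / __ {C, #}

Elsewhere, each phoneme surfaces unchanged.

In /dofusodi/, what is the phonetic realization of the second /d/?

[d]

/d/ (between /o/ and /i/): rule 1 targets it, but not word-finally → unchanged [d].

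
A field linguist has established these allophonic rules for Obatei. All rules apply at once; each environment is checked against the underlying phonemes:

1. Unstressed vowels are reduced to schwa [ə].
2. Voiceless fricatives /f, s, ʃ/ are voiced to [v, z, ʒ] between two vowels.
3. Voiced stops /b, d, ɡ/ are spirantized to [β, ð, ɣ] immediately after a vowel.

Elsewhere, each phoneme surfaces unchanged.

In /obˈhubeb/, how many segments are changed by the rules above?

Segments that undergo a rule: /o/ → [ə] (rule 1); /b/ → [β] (rule 3); /b/ → [β] (rule 3); /e/ → [ə] (rule 1); /b/ → [β] (rule 3).
All other segments surface unchanged.

5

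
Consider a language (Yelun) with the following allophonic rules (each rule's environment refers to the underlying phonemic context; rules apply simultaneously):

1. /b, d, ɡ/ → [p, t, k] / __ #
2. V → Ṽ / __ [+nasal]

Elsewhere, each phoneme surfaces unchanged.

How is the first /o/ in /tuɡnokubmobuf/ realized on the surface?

/o/ (between /n/ and /k/) is in the target of rule 2 but the environment (before a nasal consonant) is not met → [o].

[o]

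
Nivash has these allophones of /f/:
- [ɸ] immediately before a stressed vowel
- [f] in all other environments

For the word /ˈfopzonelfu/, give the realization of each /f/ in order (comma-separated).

[ɸ], [f]

Occurrence 1 (position 1): immediately before a stressed vowel → [ɸ].
Occurrence 2 (position 9): no conditioning environment matches → elsewhere allophone [f].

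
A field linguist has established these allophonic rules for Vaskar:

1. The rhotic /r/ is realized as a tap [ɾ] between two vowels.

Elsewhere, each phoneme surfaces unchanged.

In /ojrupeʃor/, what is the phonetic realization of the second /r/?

/r/ — word-final; rule 1 does not apply here → [r].

[r]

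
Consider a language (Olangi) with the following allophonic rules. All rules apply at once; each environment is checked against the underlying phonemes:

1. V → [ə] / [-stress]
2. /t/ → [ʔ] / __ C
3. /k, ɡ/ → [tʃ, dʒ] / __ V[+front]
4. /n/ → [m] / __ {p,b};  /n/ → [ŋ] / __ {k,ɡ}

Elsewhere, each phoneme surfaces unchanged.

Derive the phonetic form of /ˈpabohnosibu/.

/a/ (between /p/ and /b/) is in the target of rule 1 but the environment (in an unstressed syllable) is not met → [a].
/o/ (between /b/ and /h/): in an unstressed syllable, so rule 1 applies → [ə].
/n/ (between /h/ and /o/) fails the environment for rule 4, so it stays [n].
Rule 1 applies to /o/ (between /n/ and /s/: in an unstressed syllable) → [ə].
/i/ (between /s/ and /b/) occurs in an unstressed syllable → [ə] by rule 1.
/u/ meets the environment for rule 1 (in an unstressed syllable) → [ə].

[ˈpabəhnəsəbə]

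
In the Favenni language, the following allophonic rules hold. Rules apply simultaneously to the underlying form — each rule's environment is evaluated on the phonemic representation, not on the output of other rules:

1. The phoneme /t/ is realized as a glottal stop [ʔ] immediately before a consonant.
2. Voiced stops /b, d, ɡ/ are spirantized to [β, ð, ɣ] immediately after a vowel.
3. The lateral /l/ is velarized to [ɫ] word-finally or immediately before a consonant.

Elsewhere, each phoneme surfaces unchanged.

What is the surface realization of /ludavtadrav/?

/l/ — word-initial; rule 3 does not apply here → [l].
/u/ (between /l/ and /d/): no rule targets it → [u].
/d/ (between /u/ and /a/) occurs immediately after a vowel → [ð] by rule 2.
/a/ stays [a].
/v/ (between /a/ and /t/): no rule targets it → [v].
/t/ (between /v/ and /a/) is in the target of rule 1 but the environment (immediately before a consonant) is not met → [t].
/a/ (between /t/ and /d/) is unaffected → [a].
/d/ (between /a/ and /r/) occurs immediately after a vowel → [ð] by rule 2.
/r/ (between /d/ and /a/): no rule targets it → [r].
/a/ — not in any rule's target class → [a].
/v/ (word-final) is unaffected → [v].

[luðavtaðrav]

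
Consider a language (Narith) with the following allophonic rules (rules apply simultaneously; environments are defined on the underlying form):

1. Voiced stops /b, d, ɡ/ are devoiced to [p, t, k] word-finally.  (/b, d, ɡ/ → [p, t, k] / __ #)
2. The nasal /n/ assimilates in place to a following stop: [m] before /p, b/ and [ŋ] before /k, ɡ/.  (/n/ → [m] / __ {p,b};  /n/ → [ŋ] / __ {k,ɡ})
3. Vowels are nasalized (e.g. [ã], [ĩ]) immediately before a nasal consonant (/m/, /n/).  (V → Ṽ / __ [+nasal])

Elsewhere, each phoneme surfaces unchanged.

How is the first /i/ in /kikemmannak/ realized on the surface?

/i/ (between /k/ and /k/) is in the target of rule 3 but the environment (before a nasal consonant) is not met → [i].

[i]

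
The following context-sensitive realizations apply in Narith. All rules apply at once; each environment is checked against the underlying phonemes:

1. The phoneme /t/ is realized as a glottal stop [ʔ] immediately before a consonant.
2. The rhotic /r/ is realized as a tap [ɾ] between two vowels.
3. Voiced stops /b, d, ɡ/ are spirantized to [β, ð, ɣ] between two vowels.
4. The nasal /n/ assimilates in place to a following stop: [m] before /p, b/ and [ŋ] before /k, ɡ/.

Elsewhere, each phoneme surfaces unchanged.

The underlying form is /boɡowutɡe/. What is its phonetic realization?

/b/ (word-initial) is in the target of rule 3 but the environment (between two vowels) is not met → [b].
/o/ (between /b/ and /ɡ/): no rule targets it → [o].
Rule 3 applies to /ɡ/ (between /o/ and /o/: between two vowels) → [ɣ].
/o/ — not in any rule's target class → [o].
/w/ — not in any rule's target class → [w].
/u/ (between /w/ and /t/): no rule targets it → [u].
/t/ (between /u/ and /ɡ/) occurs immediately before a consonant → [ʔ] by rule 1.
/ɡ/ (between /t/ and /e/) fails the environment for rule 3, so it stays [ɡ].
/e/ (word-final) is unaffected → [e].

[boɣowuʔɡe]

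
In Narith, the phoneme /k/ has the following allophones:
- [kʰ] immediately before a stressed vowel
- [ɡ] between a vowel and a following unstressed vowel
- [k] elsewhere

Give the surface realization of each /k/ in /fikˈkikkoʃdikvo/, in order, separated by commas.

Occurrence 1 (position 3): no conditioning environment matches → elsewhere allophone [k].
Occurrence 2 (position 4): immediately before a stressed vowel → [kʰ].
Occurrence 3 (position 6): no conditioning environment matches → elsewhere allophone [k].
Occurrence 4 (position 7): no conditioning environment matches → elsewhere allophone [k].
Occurrence 5 (position 12): no conditioning environment matches → elsewhere allophone [k].

[k], [kʰ], [k], [k], [k]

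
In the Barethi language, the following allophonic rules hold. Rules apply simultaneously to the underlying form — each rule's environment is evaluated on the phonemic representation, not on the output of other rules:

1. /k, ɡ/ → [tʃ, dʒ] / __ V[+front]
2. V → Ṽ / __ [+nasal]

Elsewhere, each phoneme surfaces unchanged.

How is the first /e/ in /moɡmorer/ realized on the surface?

/e/ — between /r/ and /r/; rule 2 does not apply here → [e].

[e]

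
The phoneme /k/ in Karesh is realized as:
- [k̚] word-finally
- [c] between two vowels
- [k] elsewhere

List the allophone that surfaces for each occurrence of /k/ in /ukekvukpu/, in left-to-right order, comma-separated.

Occurrence 1 (position 2): between two vowels → [c].
Occurrence 2 (position 4): no conditioning environment matches → elsewhere allophone [k].
Occurrence 3 (position 7): no conditioning environment matches → elsewhere allophone [k].

[c], [k], [k]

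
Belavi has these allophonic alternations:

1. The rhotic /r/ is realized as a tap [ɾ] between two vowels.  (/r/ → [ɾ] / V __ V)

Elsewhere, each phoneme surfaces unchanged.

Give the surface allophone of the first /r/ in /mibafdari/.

/r/ meets the environment for rule 1 (between two vowels) → [ɾ].

[ɾ]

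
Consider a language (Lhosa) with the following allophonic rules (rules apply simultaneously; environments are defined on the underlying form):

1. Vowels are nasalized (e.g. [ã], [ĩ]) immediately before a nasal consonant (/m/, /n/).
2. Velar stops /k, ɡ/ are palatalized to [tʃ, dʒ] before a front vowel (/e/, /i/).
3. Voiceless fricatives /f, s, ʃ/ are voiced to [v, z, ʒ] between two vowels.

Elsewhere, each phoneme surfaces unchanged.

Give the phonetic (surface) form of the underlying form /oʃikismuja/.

/o/ (word-initial): rule 1 targets it, but not before a nasal consonant → unchanged [o].
/ʃ/ meets the environment for rule 3 (between two vowels) → [ʒ].
/i/ (between /ʃ/ and /k/) fails the environment for rule 1, so it stays [i].
/k/ — between /i/ and /i/, before a front vowel — surfaces as [tʃ] (rule 2).
/i/ — between /k/ and /s/; rule 1 does not apply here → [i].
/s/ (between /i/ and /m/): rule 3 targets it, but not between two vowels → unchanged [s].
/u/ — between /m/ and /j/; rule 1 does not apply here → [u].
/a/ — word-final; rule 1 does not apply here → [a].

[oʒitʃismuja]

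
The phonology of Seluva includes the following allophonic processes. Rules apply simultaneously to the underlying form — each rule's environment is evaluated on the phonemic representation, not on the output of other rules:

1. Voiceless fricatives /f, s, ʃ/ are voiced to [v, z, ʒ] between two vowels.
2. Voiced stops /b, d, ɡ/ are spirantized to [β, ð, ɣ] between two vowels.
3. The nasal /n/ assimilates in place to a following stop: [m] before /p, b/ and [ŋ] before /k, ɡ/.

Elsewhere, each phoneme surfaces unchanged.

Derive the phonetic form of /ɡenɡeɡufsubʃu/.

[ɡeŋɡeɣufsubʃu]

/ɡ/ (word-initial) is in the target of rule 2 but the environment (between two vowels) is not met → [ɡ].
/e/ (between /ɡ/ and /n/): no rule targets it → [e].
/n/ meets the environment for rule 3 (before a labial or velar stop) → [ŋ].
/ɡ/ (between /n/ and /e/): rule 2 targets it, but not between two vowels → unchanged [ɡ].
/e/ (between /ɡ/ and /ɡ/): no rule targets it → [e].
/ɡ/ — between /e/ and /u/, between two vowels — surfaces as [ɣ] (rule 2).
/u/ — not in any rule's target class → [u].
/f/ — between /u/ and /s/; rule 1 does not apply here → [f].
/s/ (between /f/ and /u/) fails the environment for rule 1, so it stays [s].
/u/ — not in any rule's target class → [u].
/b/ (between /u/ and /ʃ/) is in the target of rule 2 but the environment (between two vowels) is not met → [b].
/ʃ/ (between /b/ and /u/) is in the target of rule 1 but the environment (between two vowels) is not met → [ʃ].
/u/ — not in any rule's target class → [u].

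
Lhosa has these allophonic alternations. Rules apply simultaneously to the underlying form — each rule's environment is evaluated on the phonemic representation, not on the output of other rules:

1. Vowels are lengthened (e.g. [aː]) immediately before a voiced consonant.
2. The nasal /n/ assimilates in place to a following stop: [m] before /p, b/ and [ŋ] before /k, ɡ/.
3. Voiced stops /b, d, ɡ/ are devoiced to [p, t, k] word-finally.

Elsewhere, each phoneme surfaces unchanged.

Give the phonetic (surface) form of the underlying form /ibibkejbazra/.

/i/ — word-initial, before a voiced consonant — surfaces as [iː] (rule 1).
/b/ (between /i/ and /i/): rule 3 targets it, but not word-finally → unchanged [b].
/i/ meets the environment for rule 1 (before a voiced consonant) → [iː].
/b/ — between /i/ and /k/; rule 3 does not apply here → [b].
/e/ — between /k/ and /j/, before a voiced consonant — surfaces as [eː] (rule 1).
/b/ (between /j/ and /a/): rule 3 targets it, but not word-finally → unchanged [b].
/a/ (between /b/ and /z/) occurs before a voiced consonant → [aː] by rule 1.
/a/ — word-final; rule 1 does not apply here → [a].

[iːbiːbkeːjbaːzra]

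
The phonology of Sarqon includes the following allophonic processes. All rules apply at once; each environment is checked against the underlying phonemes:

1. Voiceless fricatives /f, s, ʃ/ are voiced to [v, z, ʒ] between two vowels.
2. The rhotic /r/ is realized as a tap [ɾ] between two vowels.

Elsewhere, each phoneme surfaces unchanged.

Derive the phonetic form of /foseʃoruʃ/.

[fozeʒoɾuʃ]

/f/ — word-initial; rule 1 does not apply here → [f].
/o/ stays [o].
/s/ (between /o/ and /e/) occurs between two vowels → [z] by rule 1.
/e/ (between /s/ and /ʃ/): no rule targets it → [e].
/ʃ/ — between /e/ and /o/, between two vowels — surfaces as [ʒ] (rule 1).
/o/ (between /ʃ/ and /r/) is unaffected → [o].
/r/ (between /o/ and /u/): between two vowels, so rule 2 applies → [ɾ].
/u/ — not in any rule's target class → [u].
/ʃ/ (word-final) is in the target of rule 1 but the environment (between two vowels) is not met → [ʃ].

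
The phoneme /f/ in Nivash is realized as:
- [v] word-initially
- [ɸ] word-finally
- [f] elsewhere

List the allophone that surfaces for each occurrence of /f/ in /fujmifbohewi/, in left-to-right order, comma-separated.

[v], [f]

Occurrence 1 (position 1): word-initially → [v].
Occurrence 2 (position 6): no conditioning environment matches → elsewhere allophone [f].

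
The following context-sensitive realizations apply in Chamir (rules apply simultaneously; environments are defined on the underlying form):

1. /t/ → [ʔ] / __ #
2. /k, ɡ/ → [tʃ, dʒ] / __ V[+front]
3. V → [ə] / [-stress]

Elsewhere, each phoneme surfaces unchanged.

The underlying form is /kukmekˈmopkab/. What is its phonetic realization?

[kəkməkˈmopkəb]

/k/ (word-initial) is in the target of rule 2 but the environment (before a front vowel) is not met → [k].
Rule 3 applies to /u/ (between /k/ and /k/: in an unstressed syllable) → [ə].
/k/ (between /u/ and /m/) is in the target of rule 2 but the environment (before a front vowel) is not met → [k].
/e/ (between /m/ and /k/) occurs in an unstressed syllable → [ə] by rule 3.
/k/ (between /e/ and /m/) fails the environment for rule 2, so it stays [k].
/o/ — between /m/ and /p/; rule 3 does not apply here → [o].
/k/ — between /p/ and /a/; rule 2 does not apply here → [k].
/a/ (between /k/ and /b/) occurs in an unstressed syllable → [ə] by rule 3.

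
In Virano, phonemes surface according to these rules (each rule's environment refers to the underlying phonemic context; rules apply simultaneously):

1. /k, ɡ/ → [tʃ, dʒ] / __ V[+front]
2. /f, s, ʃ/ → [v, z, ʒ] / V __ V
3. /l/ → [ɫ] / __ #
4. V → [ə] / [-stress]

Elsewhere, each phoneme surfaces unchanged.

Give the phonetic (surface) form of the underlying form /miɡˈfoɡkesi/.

[məɡˈfoɡtʃəzə]

/m/ (word-initial) is unaffected → [m].
/i/ meets the environment for rule 4 (in an unstressed syllable) → [ə].
/ɡ/ — between /i/ and /f/; rule 1 does not apply here → [ɡ].
/f/ (between /ɡ/ and /o/) fails the environment for rule 2, so it stays [f].
/o/ — between /f/ and /ɡ/; rule 4 does not apply here → [o].
/ɡ/ (between /o/ and /k/) fails the environment for rule 1, so it stays [ɡ].
/k/ meets the environment for rule 1 (before a front vowel) → [tʃ].
/e/ — between /k/ and /s/, in an unstressed syllable — surfaces as [ə] (rule 4).
/s/ (between /e/ and /i/): between two vowels, so rule 2 applies → [z].
/i/ (word-final) occurs in an unstressed syllable → [ə] by rule 4.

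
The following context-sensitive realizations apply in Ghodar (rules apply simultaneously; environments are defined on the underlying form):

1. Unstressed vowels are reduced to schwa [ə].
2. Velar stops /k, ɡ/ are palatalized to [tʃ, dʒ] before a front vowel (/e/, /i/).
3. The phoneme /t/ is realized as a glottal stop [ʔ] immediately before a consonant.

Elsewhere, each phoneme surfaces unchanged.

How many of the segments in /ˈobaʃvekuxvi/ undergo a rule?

4

Segments that undergo a rule: /a/ → [ə] (rule 1); /e/ → [ə] (rule 1); /u/ → [ə] (rule 1); /i/ → [ə] (rule 1).
All other segments surface unchanged.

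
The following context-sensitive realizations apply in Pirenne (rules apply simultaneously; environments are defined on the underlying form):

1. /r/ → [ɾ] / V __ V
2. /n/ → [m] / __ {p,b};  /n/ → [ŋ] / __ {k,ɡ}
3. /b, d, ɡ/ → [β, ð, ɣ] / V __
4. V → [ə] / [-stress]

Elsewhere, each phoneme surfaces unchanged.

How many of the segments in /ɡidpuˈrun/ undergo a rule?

4

Segments that undergo a rule: /i/ → [ə] (rule 4); /d/ → [ð] (rule 3); /u/ → [ə] (rule 4); /r/ → [ɾ] (rule 1).
All other segments surface unchanged.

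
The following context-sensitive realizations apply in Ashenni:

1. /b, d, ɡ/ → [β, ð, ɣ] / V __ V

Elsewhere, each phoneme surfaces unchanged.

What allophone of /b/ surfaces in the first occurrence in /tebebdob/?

/b/ meets the environment for rule 1 (between two vowels) → [β].

[β]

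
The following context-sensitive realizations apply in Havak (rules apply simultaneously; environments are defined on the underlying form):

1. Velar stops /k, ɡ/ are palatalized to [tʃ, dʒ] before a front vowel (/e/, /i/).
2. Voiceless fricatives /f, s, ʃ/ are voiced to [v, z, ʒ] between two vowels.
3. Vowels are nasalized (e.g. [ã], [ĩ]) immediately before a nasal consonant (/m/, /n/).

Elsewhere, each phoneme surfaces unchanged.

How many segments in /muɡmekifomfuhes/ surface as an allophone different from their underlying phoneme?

3

Segments that undergo a rule: /k/ → [tʃ] (rule 1); /f/ → [v] (rule 2); /o/ → [õ] (rule 3).
All other segments surface unchanged.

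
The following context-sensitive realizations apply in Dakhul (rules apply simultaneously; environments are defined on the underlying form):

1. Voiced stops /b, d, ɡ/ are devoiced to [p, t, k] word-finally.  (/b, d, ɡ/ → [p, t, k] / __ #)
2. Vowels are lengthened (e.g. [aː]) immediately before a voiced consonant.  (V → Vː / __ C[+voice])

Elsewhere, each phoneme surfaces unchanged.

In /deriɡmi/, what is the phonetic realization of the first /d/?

[d]

/d/ (word-initial) fails the environment for rule 1, so it stays [d].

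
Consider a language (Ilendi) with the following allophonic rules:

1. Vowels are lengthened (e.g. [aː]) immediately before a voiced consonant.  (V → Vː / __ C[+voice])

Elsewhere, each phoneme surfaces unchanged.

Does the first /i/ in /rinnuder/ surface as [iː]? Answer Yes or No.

/i/ (between /r/ and /n/) occurs before a voiced consonant → [iː] by rule 1.
The actual realization is [iː], which matches [iː].

Yes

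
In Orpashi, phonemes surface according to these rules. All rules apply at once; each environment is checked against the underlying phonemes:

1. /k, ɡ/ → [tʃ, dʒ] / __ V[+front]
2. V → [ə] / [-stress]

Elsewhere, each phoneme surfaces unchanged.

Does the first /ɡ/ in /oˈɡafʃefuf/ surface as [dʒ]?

No

/ɡ/ (between /o/ and /a/): rule 1 targets it, but not before a front vowel → unchanged [ɡ].
The actual realization is [ɡ], not [dʒ].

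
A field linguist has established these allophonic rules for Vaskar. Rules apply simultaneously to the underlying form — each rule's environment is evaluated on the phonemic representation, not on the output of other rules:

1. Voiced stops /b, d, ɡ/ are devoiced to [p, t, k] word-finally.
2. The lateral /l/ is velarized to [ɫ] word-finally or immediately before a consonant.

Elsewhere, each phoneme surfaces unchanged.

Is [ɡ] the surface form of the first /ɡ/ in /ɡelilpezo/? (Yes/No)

/ɡ/ — word-initial; rule 1 does not apply here → [ɡ].
The actual realization is [ɡ], which matches [ɡ].

Yes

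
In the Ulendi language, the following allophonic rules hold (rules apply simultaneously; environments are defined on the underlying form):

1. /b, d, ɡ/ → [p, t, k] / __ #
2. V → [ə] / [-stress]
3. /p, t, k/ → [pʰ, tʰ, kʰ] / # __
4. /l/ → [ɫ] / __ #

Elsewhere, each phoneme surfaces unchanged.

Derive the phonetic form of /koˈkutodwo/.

/k/ (word-initial) occurs word-initially → [kʰ] by rule 3.
Rule 2 applies to /o/ (between /k/ and /k/: in an unstressed syllable) → [ə].
/k/ — between /o/ and /u/; rule 3 does not apply here → [k].
/u/ (between /k/ and /t/) fails the environment for rule 2, so it stays [u].
/t/ — between /u/ and /o/; rule 3 does not apply here → [t].
/o/ (between /t/ and /d/) occurs in an unstressed syllable → [ə] by rule 2.
/d/ (between /o/ and /w/) is in the target of rule 1 but the environment (word-finally) is not met → [d].
/w/ (between /d/ and /o/): no rule targets it → [w].
/o/ — word-final, in an unstressed syllable — surfaces as [ə] (rule 2).

[kʰəˈkutədwə]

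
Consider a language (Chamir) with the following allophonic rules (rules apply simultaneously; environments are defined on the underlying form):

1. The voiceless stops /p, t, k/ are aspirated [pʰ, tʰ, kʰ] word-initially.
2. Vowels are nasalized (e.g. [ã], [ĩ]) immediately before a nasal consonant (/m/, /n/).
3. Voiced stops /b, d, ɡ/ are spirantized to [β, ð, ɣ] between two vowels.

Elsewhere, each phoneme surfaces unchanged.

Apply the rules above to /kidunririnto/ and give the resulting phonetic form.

/k/ — word-initial, word-initially — surfaces as [kʰ] (rule 1).
/i/ (between /k/ and /d/): rule 2 targets it, but not before a nasal consonant → unchanged [i].
/d/ meets the environment for rule 3 (between two vowels) → [ð].
/u/ meets the environment for rule 2 (before a nasal consonant) → [ũ].
/n/ (between /u/ and /r/): no rule targets it → [n].
/r/ — not in any rule's target class → [r].
/i/ (between /r/ and /r/): rule 2 targets it, but not before a nasal consonant → unchanged [i].
/r/ — not in any rule's target class → [r].
/i/ (between /r/ and /n/) occurs before a nasal consonant → [ĩ] by rule 2.
/n/ (between /i/ and /t/) is unaffected → [n].
/t/ (between /n/ and /o/): rule 1 targets it, but not word-initially → unchanged [t].
/o/ (word-final) is in the target of rule 2 but the environment (before a nasal consonant) is not met → [o].

[kʰiðũnrirĩnto]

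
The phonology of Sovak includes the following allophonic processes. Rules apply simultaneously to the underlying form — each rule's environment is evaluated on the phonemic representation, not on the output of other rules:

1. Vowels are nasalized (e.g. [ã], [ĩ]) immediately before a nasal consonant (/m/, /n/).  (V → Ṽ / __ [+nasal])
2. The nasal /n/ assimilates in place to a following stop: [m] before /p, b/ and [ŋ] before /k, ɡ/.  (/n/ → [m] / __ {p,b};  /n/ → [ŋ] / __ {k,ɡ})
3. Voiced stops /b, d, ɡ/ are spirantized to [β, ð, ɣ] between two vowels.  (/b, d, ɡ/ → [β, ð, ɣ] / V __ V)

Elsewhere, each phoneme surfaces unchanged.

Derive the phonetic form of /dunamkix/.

[dũnãmkix]

/d/ — word-initial; rule 3 does not apply here → [d].
/u/ — between /d/ and /n/, before a nasal consonant — surfaces as [ũ] (rule 1).
/n/ (between /u/ and /a/) fails the environment for rule 2, so it stays [n].
/a/ — between /n/ and /m/, before a nasal consonant — surfaces as [ã] (rule 1).
/m/ — not in any rule's target class → [m].
/k/ (between /m/ and /i/) is unaffected → [k].
/i/ (between /k/ and /x/) is in the target of rule 1 but the environment (before a nasal consonant) is not met → [i].
/x/ (word-final) is unaffected → [x].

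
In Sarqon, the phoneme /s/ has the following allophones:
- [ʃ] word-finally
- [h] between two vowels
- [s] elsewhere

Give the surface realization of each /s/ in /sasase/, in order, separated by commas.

[s], [h], [h]

Occurrence 1 (position 1): no conditioning environment matches → elsewhere allophone [s].
Occurrence 2 (position 3): between two vowels → [h].
Occurrence 3 (position 5): between two vowels → [h].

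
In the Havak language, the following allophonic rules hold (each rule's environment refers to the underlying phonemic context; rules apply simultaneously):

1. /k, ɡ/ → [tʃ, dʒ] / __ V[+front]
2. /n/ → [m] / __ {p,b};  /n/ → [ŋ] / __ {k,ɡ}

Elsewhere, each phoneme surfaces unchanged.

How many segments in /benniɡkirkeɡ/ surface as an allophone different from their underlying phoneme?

Segments that undergo a rule: /k/ → [tʃ] (rule 1); /k/ → [tʃ] (rule 1).
All other segments surface unchanged.

2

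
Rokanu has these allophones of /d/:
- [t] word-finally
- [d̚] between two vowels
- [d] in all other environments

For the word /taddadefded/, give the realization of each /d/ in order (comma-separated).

[d], [d], [d̚], [d], [t]

Occurrence 1 (position 3): no conditioning environment matches → elsewhere allophone [d].
Occurrence 2 (position 4): no conditioning environment matches → elsewhere allophone [d].
Occurrence 3 (position 6): between two vowels → [d̚].
Occurrence 4 (position 9): no conditioning environment matches → elsewhere allophone [d].
Occurrence 5 (position 11): word-finally → [t].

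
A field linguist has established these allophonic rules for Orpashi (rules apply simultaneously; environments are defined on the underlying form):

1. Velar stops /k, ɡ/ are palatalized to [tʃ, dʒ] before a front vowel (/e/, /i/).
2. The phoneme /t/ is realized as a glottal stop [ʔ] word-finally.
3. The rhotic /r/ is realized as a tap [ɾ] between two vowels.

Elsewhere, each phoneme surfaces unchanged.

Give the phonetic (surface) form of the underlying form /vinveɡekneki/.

/v/ (word-initial): no rule targets it → [v].
/i/ (between /v/ and /n/) is unaffected → [i].
/n/ — not in any rule's target class → [n].
/v/ (between /n/ and /e/): no rule targets it → [v].
/e/ (between /v/ and /ɡ/): no rule targets it → [e].
/ɡ/ (between /e/ and /e/) occurs before a front vowel → [dʒ] by rule 1.
/e/ (between /ɡ/ and /k/): no rule targets it → [e].
/k/ (between /e/ and /n/) is in the target of rule 1 but the environment (before a front vowel) is not met → [k].
/n/ (between /k/ and /e/): no rule targets it → [n].
/e/ — not in any rule's target class → [e].
Rule 1 applies to /k/ (between /e/ and /i/: before a front vowel) → [tʃ].
/i/ stays [i].

[vinvedʒeknetʃi]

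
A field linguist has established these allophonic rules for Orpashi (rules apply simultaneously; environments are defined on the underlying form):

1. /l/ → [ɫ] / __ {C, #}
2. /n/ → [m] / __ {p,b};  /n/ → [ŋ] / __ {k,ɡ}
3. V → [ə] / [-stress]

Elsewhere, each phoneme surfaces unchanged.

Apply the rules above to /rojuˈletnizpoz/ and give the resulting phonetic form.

[rəjəˈletnəzpəz]

/o/ (between /r/ and /j/) occurs in an unstressed syllable → [ə] by rule 3.
Rule 3 applies to /u/ (between /j/ and /l/: in an unstressed syllable) → [ə].
/l/ (between /u/ and /e/) is in the target of rule 1 but the environment (word-finally or immediately before a consonant) is not met → [l].
/e/ — between /l/ and /t/; rule 3 does not apply here → [e].
/n/ (between /t/ and /i/): rule 2 targets it, but not before a labial or velar stop → unchanged [n].
/i/ — between /n/ and /z/, in an unstressed syllable — surfaces as [ə] (rule 3).
Rule 3 applies to /o/ (between /p/ and /z/: in an unstressed syllable) → [ə].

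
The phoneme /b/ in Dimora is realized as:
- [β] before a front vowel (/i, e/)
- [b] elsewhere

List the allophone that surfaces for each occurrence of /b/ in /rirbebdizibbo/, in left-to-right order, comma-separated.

Occurrence 1 (position 4): before a front vowel (/i, e/) → [β].
Occurrence 2 (position 6): no conditioning environment matches → elsewhere allophone [b].
Occurrence 3 (position 11): no conditioning environment matches → elsewhere allophone [b].
Occurrence 4 (position 12): no conditioning environment matches → elsewhere allophone [b].

[β], [b], [b], [b]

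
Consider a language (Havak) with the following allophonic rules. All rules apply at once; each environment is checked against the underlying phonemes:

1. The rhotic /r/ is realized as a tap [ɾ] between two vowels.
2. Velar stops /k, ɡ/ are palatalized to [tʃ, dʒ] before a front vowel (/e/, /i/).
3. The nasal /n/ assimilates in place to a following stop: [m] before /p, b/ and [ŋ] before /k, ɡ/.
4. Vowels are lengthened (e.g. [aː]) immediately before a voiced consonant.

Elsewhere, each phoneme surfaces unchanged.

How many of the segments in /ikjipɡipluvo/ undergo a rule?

Segments that undergo a rule: /ɡ/ → [dʒ] (rule 2); /u/ → [uː] (rule 4).
All other segments surface unchanged.

2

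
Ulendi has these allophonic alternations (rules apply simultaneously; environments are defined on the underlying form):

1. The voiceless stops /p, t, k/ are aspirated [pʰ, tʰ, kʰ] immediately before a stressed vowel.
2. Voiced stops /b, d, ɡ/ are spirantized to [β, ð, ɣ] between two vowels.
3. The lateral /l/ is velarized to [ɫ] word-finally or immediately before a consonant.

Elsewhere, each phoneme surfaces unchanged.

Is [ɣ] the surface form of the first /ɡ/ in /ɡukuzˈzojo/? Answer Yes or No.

/ɡ/ — word-initial; rule 2 does not apply here → [ɡ].
The actual realization is [ɡ], not [ɣ].

No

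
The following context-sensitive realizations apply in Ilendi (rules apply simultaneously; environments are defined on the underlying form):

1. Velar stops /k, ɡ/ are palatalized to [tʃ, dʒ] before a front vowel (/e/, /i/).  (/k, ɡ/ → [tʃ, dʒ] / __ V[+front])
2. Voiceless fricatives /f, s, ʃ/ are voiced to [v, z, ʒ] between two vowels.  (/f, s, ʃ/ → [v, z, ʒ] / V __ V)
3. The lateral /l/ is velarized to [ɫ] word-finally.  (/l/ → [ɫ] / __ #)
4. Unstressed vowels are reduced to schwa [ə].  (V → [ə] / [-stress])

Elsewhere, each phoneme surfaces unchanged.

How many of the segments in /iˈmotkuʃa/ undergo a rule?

Segments that undergo a rule: /i/ → [ə] (rule 4); /u/ → [ə] (rule 4); /ʃ/ → [ʒ] (rule 2); /a/ → [ə] (rule 4).
All other segments surface unchanged.

4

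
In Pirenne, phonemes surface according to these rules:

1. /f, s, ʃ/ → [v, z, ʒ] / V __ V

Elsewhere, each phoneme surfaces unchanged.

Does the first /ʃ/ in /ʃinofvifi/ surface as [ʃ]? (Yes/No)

/ʃ/ (word-initial): rule 1 targets it, but not between two vowels → unchanged [ʃ].
The actual realization is [ʃ], which matches [ʃ].

Yes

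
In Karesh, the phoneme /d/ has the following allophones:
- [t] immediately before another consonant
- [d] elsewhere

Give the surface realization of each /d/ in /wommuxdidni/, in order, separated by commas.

[d], [t]

Occurrence 1 (position 7): no conditioning environment matches → elsewhere allophone [d].
Occurrence 2 (position 9): immediately before another consonant → [t].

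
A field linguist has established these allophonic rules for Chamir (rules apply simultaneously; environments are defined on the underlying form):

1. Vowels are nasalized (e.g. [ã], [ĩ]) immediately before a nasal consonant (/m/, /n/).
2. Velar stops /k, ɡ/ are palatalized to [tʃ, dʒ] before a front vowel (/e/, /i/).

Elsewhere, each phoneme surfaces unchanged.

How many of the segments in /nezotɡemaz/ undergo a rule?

Segments that undergo a rule: /ɡ/ → [dʒ] (rule 2); /e/ → [ẽ] (rule 1).
All other segments surface unchanged.

2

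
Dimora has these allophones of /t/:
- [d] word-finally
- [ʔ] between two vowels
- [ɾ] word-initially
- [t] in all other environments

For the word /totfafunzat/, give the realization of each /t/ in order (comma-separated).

[ɾ], [t], [d]

Occurrence 1 (position 1): word-initially → [ɾ].
Occurrence 2 (position 3): no conditioning environment matches → elsewhere allophone [t].
Occurrence 3 (position 11): word-finally → [d].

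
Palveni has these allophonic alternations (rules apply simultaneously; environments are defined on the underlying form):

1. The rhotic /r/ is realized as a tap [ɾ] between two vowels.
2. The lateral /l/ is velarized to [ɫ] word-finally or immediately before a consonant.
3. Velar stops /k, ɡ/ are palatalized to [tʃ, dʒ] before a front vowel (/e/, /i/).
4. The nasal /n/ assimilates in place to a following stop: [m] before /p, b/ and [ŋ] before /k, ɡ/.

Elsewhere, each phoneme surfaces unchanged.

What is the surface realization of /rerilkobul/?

[reɾiɫkobuɫ]

/r/ (word-initial) is in the target of rule 1 but the environment (between two vowels) is not met → [r].
Rule 1 applies to /r/ (between /e/ and /i/: between two vowels) → [ɾ].
/l/ — between /i/ and /k/, word-finally or immediately before a consonant — surfaces as [ɫ] (rule 2).
/k/ (between /l/ and /o/): rule 3 targets it, but not before a front vowel → unchanged [k].
Rule 2 applies to /l/ (word-final: word-finally or immediately before a consonant) → [ɫ].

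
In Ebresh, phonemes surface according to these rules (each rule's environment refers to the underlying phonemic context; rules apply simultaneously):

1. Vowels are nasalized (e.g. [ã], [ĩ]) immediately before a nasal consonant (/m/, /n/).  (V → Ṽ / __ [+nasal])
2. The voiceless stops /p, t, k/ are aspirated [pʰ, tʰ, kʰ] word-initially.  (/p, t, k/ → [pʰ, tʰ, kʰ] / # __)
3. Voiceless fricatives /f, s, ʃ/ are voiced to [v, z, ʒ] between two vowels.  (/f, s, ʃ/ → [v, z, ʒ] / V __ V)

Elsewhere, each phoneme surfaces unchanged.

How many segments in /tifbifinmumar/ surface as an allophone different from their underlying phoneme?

4

Segments that undergo a rule: /t/ → [tʰ] (rule 2); /f/ → [v] (rule 3); /i/ → [ĩ] (rule 1); /u/ → [ũ] (rule 1).
All other segments surface unchanged.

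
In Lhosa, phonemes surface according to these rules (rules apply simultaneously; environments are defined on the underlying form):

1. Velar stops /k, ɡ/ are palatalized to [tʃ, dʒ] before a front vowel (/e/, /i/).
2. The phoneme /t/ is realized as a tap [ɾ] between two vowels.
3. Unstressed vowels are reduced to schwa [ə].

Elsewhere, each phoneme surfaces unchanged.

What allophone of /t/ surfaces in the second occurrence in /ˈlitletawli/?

[ɾ]

/t/ meets the environment for rule 2 (between two vowels) → [ɾ].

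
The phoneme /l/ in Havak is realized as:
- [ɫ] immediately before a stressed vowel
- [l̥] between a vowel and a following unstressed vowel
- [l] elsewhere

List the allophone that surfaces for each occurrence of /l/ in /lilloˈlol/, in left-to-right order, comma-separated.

[l], [l], [l], [ɫ], [l]

Occurrence 1 (position 1): no conditioning environment matches → elsewhere allophone [l].
Occurrence 2 (position 3): no conditioning environment matches → elsewhere allophone [l].
Occurrence 3 (position 4): no conditioning environment matches → elsewhere allophone [l].
Occurrence 4 (position 6): immediately before a stressed vowel → [ɫ].
Occurrence 5 (position 8): no conditioning environment matches → elsewhere allophone [l].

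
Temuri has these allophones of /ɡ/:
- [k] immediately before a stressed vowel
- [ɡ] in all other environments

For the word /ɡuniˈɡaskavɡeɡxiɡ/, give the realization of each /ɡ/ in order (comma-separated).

Occurrence 1 (position 1): no conditioning environment matches → elsewhere allophone [ɡ].
Occurrence 2 (position 5): immediately before a stressed vowel → [k].
Occurrence 3 (position 11): no conditioning environment matches → elsewhere allophone [ɡ].
Occurrence 4 (position 13): no conditioning environment matches → elsewhere allophone [ɡ].
Occurrence 5 (position 16): no conditioning environment matches → elsewhere allophone [ɡ].

[ɡ], [k], [ɡ], [ɡ], [ɡ]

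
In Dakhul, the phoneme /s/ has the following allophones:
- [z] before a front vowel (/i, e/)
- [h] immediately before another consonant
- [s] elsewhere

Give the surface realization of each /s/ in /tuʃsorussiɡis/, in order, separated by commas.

[s], [h], [z], [s]

Occurrence 1 (position 4): no conditioning environment matches → elsewhere allophone [s].
Occurrence 2 (position 8): immediately before another consonant → [h].
Occurrence 3 (position 9): before a front vowel (/i, e/) → [z].
Occurrence 4 (position 13): no conditioning environment matches → elsewhere allophone [s].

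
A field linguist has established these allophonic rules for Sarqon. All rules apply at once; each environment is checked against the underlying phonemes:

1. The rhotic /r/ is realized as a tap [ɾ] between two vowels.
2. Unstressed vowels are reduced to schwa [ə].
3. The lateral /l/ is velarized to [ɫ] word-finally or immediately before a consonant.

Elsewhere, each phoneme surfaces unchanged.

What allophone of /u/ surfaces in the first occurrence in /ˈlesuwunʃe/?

[ə]

/u/ meets the environment for rule 2 (in an unstressed syllable) → [ə].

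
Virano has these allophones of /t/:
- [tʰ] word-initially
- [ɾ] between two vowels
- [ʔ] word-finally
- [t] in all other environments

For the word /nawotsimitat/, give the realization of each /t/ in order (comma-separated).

[t], [ɾ], [ʔ]

Occurrence 1 (position 5): no conditioning environment matches → elsewhere allophone [t].
Occurrence 2 (position 10): between two vowels → [ɾ].
Occurrence 3 (position 12): word-finally → [ʔ].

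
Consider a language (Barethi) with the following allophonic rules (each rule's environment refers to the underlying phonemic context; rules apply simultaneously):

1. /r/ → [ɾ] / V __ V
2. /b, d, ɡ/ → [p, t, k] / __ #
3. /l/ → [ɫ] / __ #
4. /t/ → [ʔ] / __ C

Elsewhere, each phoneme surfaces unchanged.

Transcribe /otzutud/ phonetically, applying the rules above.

/o/ (word-initial): no rule targets it → [o].
/t/ meets the environment for rule 4 (immediately before a consonant) → [ʔ].
/z/ stays [z].
/u/ (between /z/ and /t/) is unaffected → [u].
/t/ — between /u/ and /u/; rule 4 does not apply here → [t].
/u/ — not in any rule's target class → [u].
/d/ meets the environment for rule 2 (word-finally) → [t].

[oʔzutut]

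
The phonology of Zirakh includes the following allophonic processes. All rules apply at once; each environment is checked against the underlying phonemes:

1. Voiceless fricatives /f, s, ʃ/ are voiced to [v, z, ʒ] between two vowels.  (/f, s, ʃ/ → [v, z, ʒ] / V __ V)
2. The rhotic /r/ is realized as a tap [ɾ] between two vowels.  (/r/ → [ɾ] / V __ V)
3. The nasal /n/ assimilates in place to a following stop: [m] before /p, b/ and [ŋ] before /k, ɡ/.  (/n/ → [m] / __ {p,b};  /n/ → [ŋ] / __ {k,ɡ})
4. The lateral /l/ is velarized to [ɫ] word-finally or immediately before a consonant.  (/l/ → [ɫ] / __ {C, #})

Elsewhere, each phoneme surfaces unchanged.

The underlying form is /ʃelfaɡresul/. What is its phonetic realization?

/ʃ/ (word-initial): rule 1 targets it, but not between two vowels → unchanged [ʃ].
/e/ (between /ʃ/ and /l/): no rule targets it → [e].
/l/ meets the environment for rule 4 (word-finally or immediately before a consonant) → [ɫ].
/f/ — between /l/ and /a/; rule 1 does not apply here → [f].
/a/ stays [a].
/ɡ/ stays [ɡ].
/r/ — between /ɡ/ and /e/; rule 2 does not apply here → [r].
/e/ stays [e].
Rule 1 applies to /s/ (between /e/ and /u/: between two vowels) → [z].
/u/ (between /s/ and /l/): no rule targets it → [u].
/l/ (word-final): word-finally or immediately before a consonant, so rule 4 applies → [ɫ].

[ʃeɫfaɡrezuɫ]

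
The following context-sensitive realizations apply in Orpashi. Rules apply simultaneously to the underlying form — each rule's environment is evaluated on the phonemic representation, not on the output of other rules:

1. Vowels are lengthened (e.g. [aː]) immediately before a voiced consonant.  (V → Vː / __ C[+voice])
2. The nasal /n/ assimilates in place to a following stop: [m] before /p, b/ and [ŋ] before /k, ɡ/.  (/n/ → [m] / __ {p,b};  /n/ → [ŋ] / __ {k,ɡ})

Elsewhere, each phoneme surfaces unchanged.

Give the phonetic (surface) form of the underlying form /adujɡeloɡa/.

[aːduːjɡeːloːɡa]

/a/ (word-initial): before a voiced consonant, so rule 1 applies → [aː].
/d/ stays [d].
/u/ meets the environment for rule 1 (before a voiced consonant) → [uː].
/j/ (between /u/ and /ɡ/): no rule targets it → [j].
/ɡ/ — not in any rule's target class → [ɡ].
/e/ — between /ɡ/ and /l/, before a voiced consonant — surfaces as [eː] (rule 1).
/l/ stays [l].
/o/ (between /l/ and /ɡ/) occurs before a voiced consonant → [oː] by rule 1.
/ɡ/ (between /o/ and /a/) is unaffected → [ɡ].
/a/ (word-final): rule 1 targets it, but not before a voiced consonant → unchanged [a].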